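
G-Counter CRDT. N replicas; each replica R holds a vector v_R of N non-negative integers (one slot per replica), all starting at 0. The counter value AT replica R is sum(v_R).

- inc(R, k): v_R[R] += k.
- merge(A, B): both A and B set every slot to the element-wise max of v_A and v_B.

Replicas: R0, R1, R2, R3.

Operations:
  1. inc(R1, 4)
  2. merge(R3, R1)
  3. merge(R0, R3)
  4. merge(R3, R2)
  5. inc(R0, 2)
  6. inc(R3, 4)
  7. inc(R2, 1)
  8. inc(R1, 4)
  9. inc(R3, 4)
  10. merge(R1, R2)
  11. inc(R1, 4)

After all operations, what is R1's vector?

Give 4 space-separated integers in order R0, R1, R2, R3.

Answer: 0 12 1 0

Derivation:
Op 1: inc R1 by 4 -> R1=(0,4,0,0) value=4
Op 2: merge R3<->R1 -> R3=(0,4,0,0) R1=(0,4,0,0)
Op 3: merge R0<->R3 -> R0=(0,4,0,0) R3=(0,4,0,0)
Op 4: merge R3<->R2 -> R3=(0,4,0,0) R2=(0,4,0,0)
Op 5: inc R0 by 2 -> R0=(2,4,0,0) value=6
Op 6: inc R3 by 4 -> R3=(0,4,0,4) value=8
Op 7: inc R2 by 1 -> R2=(0,4,1,0) value=5
Op 8: inc R1 by 4 -> R1=(0,8,0,0) value=8
Op 9: inc R3 by 4 -> R3=(0,4,0,8) value=12
Op 10: merge R1<->R2 -> R1=(0,8,1,0) R2=(0,8,1,0)
Op 11: inc R1 by 4 -> R1=(0,12,1,0) value=13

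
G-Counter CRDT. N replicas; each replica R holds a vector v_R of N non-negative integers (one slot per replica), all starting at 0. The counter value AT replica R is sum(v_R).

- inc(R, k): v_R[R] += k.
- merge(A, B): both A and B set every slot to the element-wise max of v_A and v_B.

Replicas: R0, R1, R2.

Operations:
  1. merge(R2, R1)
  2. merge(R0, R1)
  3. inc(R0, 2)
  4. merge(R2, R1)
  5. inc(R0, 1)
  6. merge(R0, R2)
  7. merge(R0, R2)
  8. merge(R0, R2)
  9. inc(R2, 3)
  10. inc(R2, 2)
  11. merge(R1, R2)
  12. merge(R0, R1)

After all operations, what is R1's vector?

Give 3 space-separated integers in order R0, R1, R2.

Answer: 3 0 5

Derivation:
Op 1: merge R2<->R1 -> R2=(0,0,0) R1=(0,0,0)
Op 2: merge R0<->R1 -> R0=(0,0,0) R1=(0,0,0)
Op 3: inc R0 by 2 -> R0=(2,0,0) value=2
Op 4: merge R2<->R1 -> R2=(0,0,0) R1=(0,0,0)
Op 5: inc R0 by 1 -> R0=(3,0,0) value=3
Op 6: merge R0<->R2 -> R0=(3,0,0) R2=(3,0,0)
Op 7: merge R0<->R2 -> R0=(3,0,0) R2=(3,0,0)
Op 8: merge R0<->R2 -> R0=(3,0,0) R2=(3,0,0)
Op 9: inc R2 by 3 -> R2=(3,0,3) value=6
Op 10: inc R2 by 2 -> R2=(3,0,5) value=8
Op 11: merge R1<->R2 -> R1=(3,0,5) R2=(3,0,5)
Op 12: merge R0<->R1 -> R0=(3,0,5) R1=(3,0,5)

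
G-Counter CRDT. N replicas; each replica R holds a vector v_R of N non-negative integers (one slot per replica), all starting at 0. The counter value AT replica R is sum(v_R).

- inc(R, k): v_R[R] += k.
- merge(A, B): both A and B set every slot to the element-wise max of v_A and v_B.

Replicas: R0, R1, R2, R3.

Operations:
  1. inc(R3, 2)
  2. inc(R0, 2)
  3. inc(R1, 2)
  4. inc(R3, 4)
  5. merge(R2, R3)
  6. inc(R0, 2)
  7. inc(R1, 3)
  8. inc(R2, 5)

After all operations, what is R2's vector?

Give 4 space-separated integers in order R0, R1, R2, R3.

Answer: 0 0 5 6

Derivation:
Op 1: inc R3 by 2 -> R3=(0,0,0,2) value=2
Op 2: inc R0 by 2 -> R0=(2,0,0,0) value=2
Op 3: inc R1 by 2 -> R1=(0,2,0,0) value=2
Op 4: inc R3 by 4 -> R3=(0,0,0,6) value=6
Op 5: merge R2<->R3 -> R2=(0,0,0,6) R3=(0,0,0,6)
Op 6: inc R0 by 2 -> R0=(4,0,0,0) value=4
Op 7: inc R1 by 3 -> R1=(0,5,0,0) value=5
Op 8: inc R2 by 5 -> R2=(0,0,5,6) value=11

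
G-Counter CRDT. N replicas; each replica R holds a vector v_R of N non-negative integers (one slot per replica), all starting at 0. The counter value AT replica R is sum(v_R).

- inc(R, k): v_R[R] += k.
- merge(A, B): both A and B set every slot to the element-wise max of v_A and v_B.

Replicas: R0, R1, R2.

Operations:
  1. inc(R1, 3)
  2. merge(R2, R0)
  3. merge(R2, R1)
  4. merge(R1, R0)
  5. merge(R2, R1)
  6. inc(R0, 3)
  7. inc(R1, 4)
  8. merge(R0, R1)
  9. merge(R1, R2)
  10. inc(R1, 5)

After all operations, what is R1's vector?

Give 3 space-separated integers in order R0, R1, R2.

Answer: 3 12 0

Derivation:
Op 1: inc R1 by 3 -> R1=(0,3,0) value=3
Op 2: merge R2<->R0 -> R2=(0,0,0) R0=(0,0,0)
Op 3: merge R2<->R1 -> R2=(0,3,0) R1=(0,3,0)
Op 4: merge R1<->R0 -> R1=(0,3,0) R0=(0,3,0)
Op 5: merge R2<->R1 -> R2=(0,3,0) R1=(0,3,0)
Op 6: inc R0 by 3 -> R0=(3,3,0) value=6
Op 7: inc R1 by 4 -> R1=(0,7,0) value=7
Op 8: merge R0<->R1 -> R0=(3,7,0) R1=(3,7,0)
Op 9: merge R1<->R2 -> R1=(3,7,0) R2=(3,7,0)
Op 10: inc R1 by 5 -> R1=(3,12,0) value=15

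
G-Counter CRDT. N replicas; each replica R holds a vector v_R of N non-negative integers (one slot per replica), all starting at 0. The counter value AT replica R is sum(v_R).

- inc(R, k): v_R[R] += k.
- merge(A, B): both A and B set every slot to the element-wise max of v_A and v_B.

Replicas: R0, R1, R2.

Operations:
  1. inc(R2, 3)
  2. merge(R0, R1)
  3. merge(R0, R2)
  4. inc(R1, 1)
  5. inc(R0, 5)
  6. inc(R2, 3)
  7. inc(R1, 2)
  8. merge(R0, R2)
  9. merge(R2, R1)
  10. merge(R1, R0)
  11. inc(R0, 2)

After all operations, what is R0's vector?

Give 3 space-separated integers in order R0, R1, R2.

Answer: 7 3 6

Derivation:
Op 1: inc R2 by 3 -> R2=(0,0,3) value=3
Op 2: merge R0<->R1 -> R0=(0,0,0) R1=(0,0,0)
Op 3: merge R0<->R2 -> R0=(0,0,3) R2=(0,0,3)
Op 4: inc R1 by 1 -> R1=(0,1,0) value=1
Op 5: inc R0 by 5 -> R0=(5,0,3) value=8
Op 6: inc R2 by 3 -> R2=(0,0,6) value=6
Op 7: inc R1 by 2 -> R1=(0,3,0) value=3
Op 8: merge R0<->R2 -> R0=(5,0,6) R2=(5,0,6)
Op 9: merge R2<->R1 -> R2=(5,3,6) R1=(5,3,6)
Op 10: merge R1<->R0 -> R1=(5,3,6) R0=(5,3,6)
Op 11: inc R0 by 2 -> R0=(7,3,6) value=16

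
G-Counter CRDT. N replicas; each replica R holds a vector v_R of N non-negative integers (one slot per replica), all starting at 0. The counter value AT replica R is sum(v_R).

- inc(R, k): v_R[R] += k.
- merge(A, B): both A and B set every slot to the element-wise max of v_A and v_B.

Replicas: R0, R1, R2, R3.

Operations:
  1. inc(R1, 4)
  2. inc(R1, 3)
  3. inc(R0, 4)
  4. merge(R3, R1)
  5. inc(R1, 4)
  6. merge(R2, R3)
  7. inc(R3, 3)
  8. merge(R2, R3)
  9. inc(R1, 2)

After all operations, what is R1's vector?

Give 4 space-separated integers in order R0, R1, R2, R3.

Answer: 0 13 0 0

Derivation:
Op 1: inc R1 by 4 -> R1=(0,4,0,0) value=4
Op 2: inc R1 by 3 -> R1=(0,7,0,0) value=7
Op 3: inc R0 by 4 -> R0=(4,0,0,0) value=4
Op 4: merge R3<->R1 -> R3=(0,7,0,0) R1=(0,7,0,0)
Op 5: inc R1 by 4 -> R1=(0,11,0,0) value=11
Op 6: merge R2<->R3 -> R2=(0,7,0,0) R3=(0,7,0,0)
Op 7: inc R3 by 3 -> R3=(0,7,0,3) value=10
Op 8: merge R2<->R3 -> R2=(0,7,0,3) R3=(0,7,0,3)
Op 9: inc R1 by 2 -> R1=(0,13,0,0) value=13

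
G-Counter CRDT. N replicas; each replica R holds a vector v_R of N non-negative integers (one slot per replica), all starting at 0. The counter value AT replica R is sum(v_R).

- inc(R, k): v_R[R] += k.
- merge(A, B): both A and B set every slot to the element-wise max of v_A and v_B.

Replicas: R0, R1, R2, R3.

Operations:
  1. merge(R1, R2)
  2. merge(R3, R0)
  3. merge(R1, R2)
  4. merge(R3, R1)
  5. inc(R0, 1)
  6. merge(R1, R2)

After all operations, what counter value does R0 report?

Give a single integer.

Answer: 1

Derivation:
Op 1: merge R1<->R2 -> R1=(0,0,0,0) R2=(0,0,0,0)
Op 2: merge R3<->R0 -> R3=(0,0,0,0) R0=(0,0,0,0)
Op 3: merge R1<->R2 -> R1=(0,0,0,0) R2=(0,0,0,0)
Op 4: merge R3<->R1 -> R3=(0,0,0,0) R1=(0,0,0,0)
Op 5: inc R0 by 1 -> R0=(1,0,0,0) value=1
Op 6: merge R1<->R2 -> R1=(0,0,0,0) R2=(0,0,0,0)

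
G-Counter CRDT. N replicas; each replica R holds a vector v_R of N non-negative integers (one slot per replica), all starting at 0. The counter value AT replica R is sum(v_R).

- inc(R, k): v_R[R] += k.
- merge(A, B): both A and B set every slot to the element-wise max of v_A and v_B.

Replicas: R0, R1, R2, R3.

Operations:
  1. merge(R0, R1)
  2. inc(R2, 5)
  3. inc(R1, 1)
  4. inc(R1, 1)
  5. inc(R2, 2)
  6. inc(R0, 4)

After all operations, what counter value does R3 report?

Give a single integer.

Op 1: merge R0<->R1 -> R0=(0,0,0,0) R1=(0,0,0,0)
Op 2: inc R2 by 5 -> R2=(0,0,5,0) value=5
Op 3: inc R1 by 1 -> R1=(0,1,0,0) value=1
Op 4: inc R1 by 1 -> R1=(0,2,0,0) value=2
Op 5: inc R2 by 2 -> R2=(0,0,7,0) value=7
Op 6: inc R0 by 4 -> R0=(4,0,0,0) value=4

Answer: 0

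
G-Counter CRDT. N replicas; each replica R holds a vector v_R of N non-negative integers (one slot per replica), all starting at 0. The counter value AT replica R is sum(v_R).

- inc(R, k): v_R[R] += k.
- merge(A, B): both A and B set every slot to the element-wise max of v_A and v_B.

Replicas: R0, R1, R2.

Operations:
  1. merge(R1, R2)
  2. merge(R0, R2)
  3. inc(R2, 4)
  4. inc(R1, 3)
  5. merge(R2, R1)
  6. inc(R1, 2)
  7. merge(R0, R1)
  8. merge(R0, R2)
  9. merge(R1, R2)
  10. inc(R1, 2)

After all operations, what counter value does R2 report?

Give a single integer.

Op 1: merge R1<->R2 -> R1=(0,0,0) R2=(0,0,0)
Op 2: merge R0<->R2 -> R0=(0,0,0) R2=(0,0,0)
Op 3: inc R2 by 4 -> R2=(0,0,4) value=4
Op 4: inc R1 by 3 -> R1=(0,3,0) value=3
Op 5: merge R2<->R1 -> R2=(0,3,4) R1=(0,3,4)
Op 6: inc R1 by 2 -> R1=(0,5,4) value=9
Op 7: merge R0<->R1 -> R0=(0,5,4) R1=(0,5,4)
Op 8: merge R0<->R2 -> R0=(0,5,4) R2=(0,5,4)
Op 9: merge R1<->R2 -> R1=(0,5,4) R2=(0,5,4)
Op 10: inc R1 by 2 -> R1=(0,7,4) value=11

Answer: 9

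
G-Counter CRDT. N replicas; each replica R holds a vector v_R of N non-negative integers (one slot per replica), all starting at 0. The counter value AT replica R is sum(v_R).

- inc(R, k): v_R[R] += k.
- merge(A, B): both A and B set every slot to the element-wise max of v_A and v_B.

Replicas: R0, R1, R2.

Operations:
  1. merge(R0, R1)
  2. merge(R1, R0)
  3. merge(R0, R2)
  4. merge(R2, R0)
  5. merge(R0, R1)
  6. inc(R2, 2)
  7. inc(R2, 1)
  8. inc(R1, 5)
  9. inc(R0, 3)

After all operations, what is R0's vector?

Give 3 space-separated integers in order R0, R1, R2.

Op 1: merge R0<->R1 -> R0=(0,0,0) R1=(0,0,0)
Op 2: merge R1<->R0 -> R1=(0,0,0) R0=(0,0,0)
Op 3: merge R0<->R2 -> R0=(0,0,0) R2=(0,0,0)
Op 4: merge R2<->R0 -> R2=(0,0,0) R0=(0,0,0)
Op 5: merge R0<->R1 -> R0=(0,0,0) R1=(0,0,0)
Op 6: inc R2 by 2 -> R2=(0,0,2) value=2
Op 7: inc R2 by 1 -> R2=(0,0,3) value=3
Op 8: inc R1 by 5 -> R1=(0,5,0) value=5
Op 9: inc R0 by 3 -> R0=(3,0,0) value=3

Answer: 3 0 0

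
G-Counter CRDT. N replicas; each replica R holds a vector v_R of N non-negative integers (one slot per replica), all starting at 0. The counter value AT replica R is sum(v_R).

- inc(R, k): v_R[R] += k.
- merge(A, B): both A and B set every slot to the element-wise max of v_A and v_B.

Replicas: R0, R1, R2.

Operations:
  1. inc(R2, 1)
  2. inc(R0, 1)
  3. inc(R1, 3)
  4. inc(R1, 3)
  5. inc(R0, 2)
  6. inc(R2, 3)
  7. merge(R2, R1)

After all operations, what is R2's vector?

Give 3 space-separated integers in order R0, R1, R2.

Answer: 0 6 4

Derivation:
Op 1: inc R2 by 1 -> R2=(0,0,1) value=1
Op 2: inc R0 by 1 -> R0=(1,0,0) value=1
Op 3: inc R1 by 3 -> R1=(0,3,0) value=3
Op 4: inc R1 by 3 -> R1=(0,6,0) value=6
Op 5: inc R0 by 2 -> R0=(3,0,0) value=3
Op 6: inc R2 by 3 -> R2=(0,0,4) value=4
Op 7: merge R2<->R1 -> R2=(0,6,4) R1=(0,6,4)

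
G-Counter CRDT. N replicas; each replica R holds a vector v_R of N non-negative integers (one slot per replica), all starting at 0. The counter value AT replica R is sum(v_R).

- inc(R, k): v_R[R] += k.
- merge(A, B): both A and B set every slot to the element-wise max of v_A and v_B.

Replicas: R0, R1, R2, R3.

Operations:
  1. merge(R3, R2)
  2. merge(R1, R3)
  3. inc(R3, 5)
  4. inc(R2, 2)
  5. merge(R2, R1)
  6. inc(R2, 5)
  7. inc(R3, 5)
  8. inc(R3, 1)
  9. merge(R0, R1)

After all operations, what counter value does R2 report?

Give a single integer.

Op 1: merge R3<->R2 -> R3=(0,0,0,0) R2=(0,0,0,0)
Op 2: merge R1<->R3 -> R1=(0,0,0,0) R3=(0,0,0,0)
Op 3: inc R3 by 5 -> R3=(0,0,0,5) value=5
Op 4: inc R2 by 2 -> R2=(0,0,2,0) value=2
Op 5: merge R2<->R1 -> R2=(0,0,2,0) R1=(0,0,2,0)
Op 6: inc R2 by 5 -> R2=(0,0,7,0) value=7
Op 7: inc R3 by 5 -> R3=(0,0,0,10) value=10
Op 8: inc R3 by 1 -> R3=(0,0,0,11) value=11
Op 9: merge R0<->R1 -> R0=(0,0,2,0) R1=(0,0,2,0)

Answer: 7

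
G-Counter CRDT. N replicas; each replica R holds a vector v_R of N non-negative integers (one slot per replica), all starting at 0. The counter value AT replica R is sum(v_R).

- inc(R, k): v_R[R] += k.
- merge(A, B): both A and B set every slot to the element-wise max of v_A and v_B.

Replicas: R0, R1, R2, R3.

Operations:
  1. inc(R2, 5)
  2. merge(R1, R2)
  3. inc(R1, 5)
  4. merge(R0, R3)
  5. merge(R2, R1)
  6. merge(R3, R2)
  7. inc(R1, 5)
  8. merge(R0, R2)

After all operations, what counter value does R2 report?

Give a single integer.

Answer: 10

Derivation:
Op 1: inc R2 by 5 -> R2=(0,0,5,0) value=5
Op 2: merge R1<->R2 -> R1=(0,0,5,0) R2=(0,0,5,0)
Op 3: inc R1 by 5 -> R1=(0,5,5,0) value=10
Op 4: merge R0<->R3 -> R0=(0,0,0,0) R3=(0,0,0,0)
Op 5: merge R2<->R1 -> R2=(0,5,5,0) R1=(0,5,5,0)
Op 6: merge R3<->R2 -> R3=(0,5,5,0) R2=(0,5,5,0)
Op 7: inc R1 by 5 -> R1=(0,10,5,0) value=15
Op 8: merge R0<->R2 -> R0=(0,5,5,0) R2=(0,5,5,0)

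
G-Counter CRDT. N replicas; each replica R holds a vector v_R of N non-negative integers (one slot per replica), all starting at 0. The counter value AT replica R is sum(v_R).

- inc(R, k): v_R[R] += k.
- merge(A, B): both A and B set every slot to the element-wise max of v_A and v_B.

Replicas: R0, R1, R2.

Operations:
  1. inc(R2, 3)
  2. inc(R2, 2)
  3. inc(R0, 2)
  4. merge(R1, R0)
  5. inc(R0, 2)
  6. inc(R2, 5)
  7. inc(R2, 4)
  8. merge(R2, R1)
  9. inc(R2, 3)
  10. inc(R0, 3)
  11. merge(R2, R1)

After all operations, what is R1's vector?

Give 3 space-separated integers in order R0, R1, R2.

Op 1: inc R2 by 3 -> R2=(0,0,3) value=3
Op 2: inc R2 by 2 -> R2=(0,0,5) value=5
Op 3: inc R0 by 2 -> R0=(2,0,0) value=2
Op 4: merge R1<->R0 -> R1=(2,0,0) R0=(2,0,0)
Op 5: inc R0 by 2 -> R0=(4,0,0) value=4
Op 6: inc R2 by 5 -> R2=(0,0,10) value=10
Op 7: inc R2 by 4 -> R2=(0,0,14) value=14
Op 8: merge R2<->R1 -> R2=(2,0,14) R1=(2,0,14)
Op 9: inc R2 by 3 -> R2=(2,0,17) value=19
Op 10: inc R0 by 3 -> R0=(7,0,0) value=7
Op 11: merge R2<->R1 -> R2=(2,0,17) R1=(2,0,17)

Answer: 2 0 17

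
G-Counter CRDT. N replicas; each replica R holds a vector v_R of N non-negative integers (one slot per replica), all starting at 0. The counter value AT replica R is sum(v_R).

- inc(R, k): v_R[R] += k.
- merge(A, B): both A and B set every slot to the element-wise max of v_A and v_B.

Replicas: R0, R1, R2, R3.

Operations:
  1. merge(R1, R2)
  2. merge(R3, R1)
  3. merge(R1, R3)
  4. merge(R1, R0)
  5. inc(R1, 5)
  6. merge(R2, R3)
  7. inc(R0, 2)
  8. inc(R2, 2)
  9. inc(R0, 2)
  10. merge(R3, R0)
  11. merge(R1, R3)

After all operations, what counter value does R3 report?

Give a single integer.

Answer: 9

Derivation:
Op 1: merge R1<->R2 -> R1=(0,0,0,0) R2=(0,0,0,0)
Op 2: merge R3<->R1 -> R3=(0,0,0,0) R1=(0,0,0,0)
Op 3: merge R1<->R3 -> R1=(0,0,0,0) R3=(0,0,0,0)
Op 4: merge R1<->R0 -> R1=(0,0,0,0) R0=(0,0,0,0)
Op 5: inc R1 by 5 -> R1=(0,5,0,0) value=5
Op 6: merge R2<->R3 -> R2=(0,0,0,0) R3=(0,0,0,0)
Op 7: inc R0 by 2 -> R0=(2,0,0,0) value=2
Op 8: inc R2 by 2 -> R2=(0,0,2,0) value=2
Op 9: inc R0 by 2 -> R0=(4,0,0,0) value=4
Op 10: merge R3<->R0 -> R3=(4,0,0,0) R0=(4,0,0,0)
Op 11: merge R1<->R3 -> R1=(4,5,0,0) R3=(4,5,0,0)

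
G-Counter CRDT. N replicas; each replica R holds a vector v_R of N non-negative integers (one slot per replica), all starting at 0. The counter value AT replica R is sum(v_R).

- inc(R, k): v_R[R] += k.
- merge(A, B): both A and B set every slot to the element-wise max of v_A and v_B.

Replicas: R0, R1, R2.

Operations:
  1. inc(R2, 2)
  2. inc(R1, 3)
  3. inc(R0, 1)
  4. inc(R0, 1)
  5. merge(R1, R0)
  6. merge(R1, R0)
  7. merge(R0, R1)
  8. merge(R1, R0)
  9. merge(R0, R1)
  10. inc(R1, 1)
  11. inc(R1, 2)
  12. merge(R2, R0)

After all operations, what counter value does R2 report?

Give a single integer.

Answer: 7

Derivation:
Op 1: inc R2 by 2 -> R2=(0,0,2) value=2
Op 2: inc R1 by 3 -> R1=(0,3,0) value=3
Op 3: inc R0 by 1 -> R0=(1,0,0) value=1
Op 4: inc R0 by 1 -> R0=(2,0,0) value=2
Op 5: merge R1<->R0 -> R1=(2,3,0) R0=(2,3,0)
Op 6: merge R1<->R0 -> R1=(2,3,0) R0=(2,3,0)
Op 7: merge R0<->R1 -> R0=(2,3,0) R1=(2,3,0)
Op 8: merge R1<->R0 -> R1=(2,3,0) R0=(2,3,0)
Op 9: merge R0<->R1 -> R0=(2,3,0) R1=(2,3,0)
Op 10: inc R1 by 1 -> R1=(2,4,0) value=6
Op 11: inc R1 by 2 -> R1=(2,6,0) value=8
Op 12: merge R2<->R0 -> R2=(2,3,2) R0=(2,3,2)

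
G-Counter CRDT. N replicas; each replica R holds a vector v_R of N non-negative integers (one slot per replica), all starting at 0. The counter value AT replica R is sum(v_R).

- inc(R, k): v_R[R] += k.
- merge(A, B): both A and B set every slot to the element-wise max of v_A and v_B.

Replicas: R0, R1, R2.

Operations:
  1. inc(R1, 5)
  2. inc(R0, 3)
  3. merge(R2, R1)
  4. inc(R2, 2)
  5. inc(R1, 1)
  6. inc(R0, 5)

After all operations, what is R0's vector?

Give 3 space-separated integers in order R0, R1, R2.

Op 1: inc R1 by 5 -> R1=(0,5,0) value=5
Op 2: inc R0 by 3 -> R0=(3,0,0) value=3
Op 3: merge R2<->R1 -> R2=(0,5,0) R1=(0,5,0)
Op 4: inc R2 by 2 -> R2=(0,5,2) value=7
Op 5: inc R1 by 1 -> R1=(0,6,0) value=6
Op 6: inc R0 by 5 -> R0=(8,0,0) value=8

Answer: 8 0 0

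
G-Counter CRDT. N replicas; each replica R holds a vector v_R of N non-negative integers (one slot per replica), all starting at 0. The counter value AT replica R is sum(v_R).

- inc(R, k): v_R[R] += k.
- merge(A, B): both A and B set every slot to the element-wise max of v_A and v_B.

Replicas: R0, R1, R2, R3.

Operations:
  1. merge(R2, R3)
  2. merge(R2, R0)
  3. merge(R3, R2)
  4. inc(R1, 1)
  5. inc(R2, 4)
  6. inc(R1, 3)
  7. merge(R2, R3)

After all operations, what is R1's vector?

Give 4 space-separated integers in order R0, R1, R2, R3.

Answer: 0 4 0 0

Derivation:
Op 1: merge R2<->R3 -> R2=(0,0,0,0) R3=(0,0,0,0)
Op 2: merge R2<->R0 -> R2=(0,0,0,0) R0=(0,0,0,0)
Op 3: merge R3<->R2 -> R3=(0,0,0,0) R2=(0,0,0,0)
Op 4: inc R1 by 1 -> R1=(0,1,0,0) value=1
Op 5: inc R2 by 4 -> R2=(0,0,4,0) value=4
Op 6: inc R1 by 3 -> R1=(0,4,0,0) value=4
Op 7: merge R2<->R3 -> R2=(0,0,4,0) R3=(0,0,4,0)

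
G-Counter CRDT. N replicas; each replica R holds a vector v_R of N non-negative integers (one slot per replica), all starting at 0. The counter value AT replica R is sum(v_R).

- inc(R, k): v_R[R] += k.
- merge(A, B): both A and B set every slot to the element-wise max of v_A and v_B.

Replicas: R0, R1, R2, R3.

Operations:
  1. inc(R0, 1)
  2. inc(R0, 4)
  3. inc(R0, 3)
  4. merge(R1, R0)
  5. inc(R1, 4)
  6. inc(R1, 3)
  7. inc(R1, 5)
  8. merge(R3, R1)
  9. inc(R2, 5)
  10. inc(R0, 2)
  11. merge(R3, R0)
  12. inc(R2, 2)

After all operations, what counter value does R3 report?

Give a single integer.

Answer: 22

Derivation:
Op 1: inc R0 by 1 -> R0=(1,0,0,0) value=1
Op 2: inc R0 by 4 -> R0=(5,0,0,0) value=5
Op 3: inc R0 by 3 -> R0=(8,0,0,0) value=8
Op 4: merge R1<->R0 -> R1=(8,0,0,0) R0=(8,0,0,0)
Op 5: inc R1 by 4 -> R1=(8,4,0,0) value=12
Op 6: inc R1 by 3 -> R1=(8,7,0,0) value=15
Op 7: inc R1 by 5 -> R1=(8,12,0,0) value=20
Op 8: merge R3<->R1 -> R3=(8,12,0,0) R1=(8,12,0,0)
Op 9: inc R2 by 5 -> R2=(0,0,5,0) value=5
Op 10: inc R0 by 2 -> R0=(10,0,0,0) value=10
Op 11: merge R3<->R0 -> R3=(10,12,0,0) R0=(10,12,0,0)
Op 12: inc R2 by 2 -> R2=(0,0,7,0) value=7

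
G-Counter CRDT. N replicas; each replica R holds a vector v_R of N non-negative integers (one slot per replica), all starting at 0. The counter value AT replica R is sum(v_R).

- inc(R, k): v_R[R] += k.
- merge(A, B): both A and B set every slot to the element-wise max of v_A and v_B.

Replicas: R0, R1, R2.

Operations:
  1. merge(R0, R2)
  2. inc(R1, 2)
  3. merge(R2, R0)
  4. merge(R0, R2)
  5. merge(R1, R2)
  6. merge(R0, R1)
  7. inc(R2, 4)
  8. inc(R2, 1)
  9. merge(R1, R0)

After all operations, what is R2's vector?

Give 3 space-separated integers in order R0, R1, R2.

Op 1: merge R0<->R2 -> R0=(0,0,0) R2=(0,0,0)
Op 2: inc R1 by 2 -> R1=(0,2,0) value=2
Op 3: merge R2<->R0 -> R2=(0,0,0) R0=(0,0,0)
Op 4: merge R0<->R2 -> R0=(0,0,0) R2=(0,0,0)
Op 5: merge R1<->R2 -> R1=(0,2,0) R2=(0,2,0)
Op 6: merge R0<->R1 -> R0=(0,2,0) R1=(0,2,0)
Op 7: inc R2 by 4 -> R2=(0,2,4) value=6
Op 8: inc R2 by 1 -> R2=(0,2,5) value=7
Op 9: merge R1<->R0 -> R1=(0,2,0) R0=(0,2,0)

Answer: 0 2 5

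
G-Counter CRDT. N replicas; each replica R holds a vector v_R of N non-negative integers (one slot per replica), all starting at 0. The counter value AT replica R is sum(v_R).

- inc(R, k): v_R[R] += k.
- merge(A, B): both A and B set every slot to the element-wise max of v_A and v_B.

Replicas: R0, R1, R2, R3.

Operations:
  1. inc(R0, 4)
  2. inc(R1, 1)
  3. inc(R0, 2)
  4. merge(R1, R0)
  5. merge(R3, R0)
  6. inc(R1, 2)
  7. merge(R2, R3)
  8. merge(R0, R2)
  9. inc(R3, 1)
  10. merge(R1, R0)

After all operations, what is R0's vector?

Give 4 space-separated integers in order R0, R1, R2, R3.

Answer: 6 3 0 0

Derivation:
Op 1: inc R0 by 4 -> R0=(4,0,0,0) value=4
Op 2: inc R1 by 1 -> R1=(0,1,0,0) value=1
Op 3: inc R0 by 2 -> R0=(6,0,0,0) value=6
Op 4: merge R1<->R0 -> R1=(6,1,0,0) R0=(6,1,0,0)
Op 5: merge R3<->R0 -> R3=(6,1,0,0) R0=(6,1,0,0)
Op 6: inc R1 by 2 -> R1=(6,3,0,0) value=9
Op 7: merge R2<->R3 -> R2=(6,1,0,0) R3=(6,1,0,0)
Op 8: merge R0<->R2 -> R0=(6,1,0,0) R2=(6,1,0,0)
Op 9: inc R3 by 1 -> R3=(6,1,0,1) value=8
Op 10: merge R1<->R0 -> R1=(6,3,0,0) R0=(6,3,0,0)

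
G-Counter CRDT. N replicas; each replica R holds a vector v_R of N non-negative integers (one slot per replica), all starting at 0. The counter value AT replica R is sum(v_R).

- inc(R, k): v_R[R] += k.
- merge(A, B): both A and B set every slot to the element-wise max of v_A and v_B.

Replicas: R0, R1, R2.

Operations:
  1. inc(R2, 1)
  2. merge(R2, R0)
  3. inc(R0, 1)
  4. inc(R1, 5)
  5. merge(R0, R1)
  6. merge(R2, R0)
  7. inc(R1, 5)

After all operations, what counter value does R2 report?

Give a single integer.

Answer: 7

Derivation:
Op 1: inc R2 by 1 -> R2=(0,0,1) value=1
Op 2: merge R2<->R0 -> R2=(0,0,1) R0=(0,0,1)
Op 3: inc R0 by 1 -> R0=(1,0,1) value=2
Op 4: inc R1 by 5 -> R1=(0,5,0) value=5
Op 5: merge R0<->R1 -> R0=(1,5,1) R1=(1,5,1)
Op 6: merge R2<->R0 -> R2=(1,5,1) R0=(1,5,1)
Op 7: inc R1 by 5 -> R1=(1,10,1) value=12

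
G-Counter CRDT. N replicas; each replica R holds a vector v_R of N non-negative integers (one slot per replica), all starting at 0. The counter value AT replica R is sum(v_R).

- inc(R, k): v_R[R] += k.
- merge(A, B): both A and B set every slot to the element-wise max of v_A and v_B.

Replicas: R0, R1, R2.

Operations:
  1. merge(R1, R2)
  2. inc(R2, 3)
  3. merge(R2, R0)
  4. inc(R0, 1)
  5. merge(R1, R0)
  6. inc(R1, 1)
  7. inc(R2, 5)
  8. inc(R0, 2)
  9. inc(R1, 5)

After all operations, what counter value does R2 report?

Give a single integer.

Answer: 8

Derivation:
Op 1: merge R1<->R2 -> R1=(0,0,0) R2=(0,0,0)
Op 2: inc R2 by 3 -> R2=(0,0,3) value=3
Op 3: merge R2<->R0 -> R2=(0,0,3) R0=(0,0,3)
Op 4: inc R0 by 1 -> R0=(1,0,3) value=4
Op 5: merge R1<->R0 -> R1=(1,0,3) R0=(1,0,3)
Op 6: inc R1 by 1 -> R1=(1,1,3) value=5
Op 7: inc R2 by 5 -> R2=(0,0,8) value=8
Op 8: inc R0 by 2 -> R0=(3,0,3) value=6
Op 9: inc R1 by 5 -> R1=(1,6,3) value=10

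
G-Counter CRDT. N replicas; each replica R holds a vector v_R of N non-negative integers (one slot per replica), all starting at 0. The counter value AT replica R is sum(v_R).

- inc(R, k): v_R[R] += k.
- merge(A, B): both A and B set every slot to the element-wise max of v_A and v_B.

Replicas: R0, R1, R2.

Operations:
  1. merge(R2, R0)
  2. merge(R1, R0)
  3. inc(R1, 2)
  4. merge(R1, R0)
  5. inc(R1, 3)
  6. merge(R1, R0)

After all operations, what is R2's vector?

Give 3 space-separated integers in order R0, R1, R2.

Answer: 0 0 0

Derivation:
Op 1: merge R2<->R0 -> R2=(0,0,0) R0=(0,0,0)
Op 2: merge R1<->R0 -> R1=(0,0,0) R0=(0,0,0)
Op 3: inc R1 by 2 -> R1=(0,2,0) value=2
Op 4: merge R1<->R0 -> R1=(0,2,0) R0=(0,2,0)
Op 5: inc R1 by 3 -> R1=(0,5,0) value=5
Op 6: merge R1<->R0 -> R1=(0,5,0) R0=(0,5,0)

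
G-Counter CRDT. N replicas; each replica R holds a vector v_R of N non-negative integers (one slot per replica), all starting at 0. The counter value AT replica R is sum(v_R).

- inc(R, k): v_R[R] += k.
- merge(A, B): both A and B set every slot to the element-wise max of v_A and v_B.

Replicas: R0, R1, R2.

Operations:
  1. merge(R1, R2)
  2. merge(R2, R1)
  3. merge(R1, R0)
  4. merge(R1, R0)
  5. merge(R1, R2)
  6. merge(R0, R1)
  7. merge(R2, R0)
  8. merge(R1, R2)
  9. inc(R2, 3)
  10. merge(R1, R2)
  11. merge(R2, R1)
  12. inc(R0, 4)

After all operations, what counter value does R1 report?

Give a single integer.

Op 1: merge R1<->R2 -> R1=(0,0,0) R2=(0,0,0)
Op 2: merge R2<->R1 -> R2=(0,0,0) R1=(0,0,0)
Op 3: merge R1<->R0 -> R1=(0,0,0) R0=(0,0,0)
Op 4: merge R1<->R0 -> R1=(0,0,0) R0=(0,0,0)
Op 5: merge R1<->R2 -> R1=(0,0,0) R2=(0,0,0)
Op 6: merge R0<->R1 -> R0=(0,0,0) R1=(0,0,0)
Op 7: merge R2<->R0 -> R2=(0,0,0) R0=(0,0,0)
Op 8: merge R1<->R2 -> R1=(0,0,0) R2=(0,0,0)
Op 9: inc R2 by 3 -> R2=(0,0,3) value=3
Op 10: merge R1<->R2 -> R1=(0,0,3) R2=(0,0,3)
Op 11: merge R2<->R1 -> R2=(0,0,3) R1=(0,0,3)
Op 12: inc R0 by 4 -> R0=(4,0,0) value=4

Answer: 3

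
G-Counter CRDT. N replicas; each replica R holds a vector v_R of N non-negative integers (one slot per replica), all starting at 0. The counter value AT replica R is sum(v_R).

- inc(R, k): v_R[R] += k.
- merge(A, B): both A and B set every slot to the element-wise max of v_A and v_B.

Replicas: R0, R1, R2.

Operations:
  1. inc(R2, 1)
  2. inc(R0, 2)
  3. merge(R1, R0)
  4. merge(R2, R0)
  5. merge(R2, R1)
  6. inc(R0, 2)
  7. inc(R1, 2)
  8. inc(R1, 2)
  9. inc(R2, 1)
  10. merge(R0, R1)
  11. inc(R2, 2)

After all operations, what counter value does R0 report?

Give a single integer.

Op 1: inc R2 by 1 -> R2=(0,0,1) value=1
Op 2: inc R0 by 2 -> R0=(2,0,0) value=2
Op 3: merge R1<->R0 -> R1=(2,0,0) R0=(2,0,0)
Op 4: merge R2<->R0 -> R2=(2,0,1) R0=(2,0,1)
Op 5: merge R2<->R1 -> R2=(2,0,1) R1=(2,0,1)
Op 6: inc R0 by 2 -> R0=(4,0,1) value=5
Op 7: inc R1 by 2 -> R1=(2,2,1) value=5
Op 8: inc R1 by 2 -> R1=(2,4,1) value=7
Op 9: inc R2 by 1 -> R2=(2,0,2) value=4
Op 10: merge R0<->R1 -> R0=(4,4,1) R1=(4,4,1)
Op 11: inc R2 by 2 -> R2=(2,0,4) value=6

Answer: 9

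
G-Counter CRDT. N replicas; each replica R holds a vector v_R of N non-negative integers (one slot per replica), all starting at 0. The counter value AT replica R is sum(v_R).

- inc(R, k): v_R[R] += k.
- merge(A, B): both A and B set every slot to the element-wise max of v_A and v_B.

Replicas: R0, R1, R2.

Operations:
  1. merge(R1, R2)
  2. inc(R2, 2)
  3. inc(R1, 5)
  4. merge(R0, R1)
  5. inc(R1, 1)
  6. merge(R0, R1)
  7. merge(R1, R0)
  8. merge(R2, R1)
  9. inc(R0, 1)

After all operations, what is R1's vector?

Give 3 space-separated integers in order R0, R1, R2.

Answer: 0 6 2

Derivation:
Op 1: merge R1<->R2 -> R1=(0,0,0) R2=(0,0,0)
Op 2: inc R2 by 2 -> R2=(0,0,2) value=2
Op 3: inc R1 by 5 -> R1=(0,5,0) value=5
Op 4: merge R0<->R1 -> R0=(0,5,0) R1=(0,5,0)
Op 5: inc R1 by 1 -> R1=(0,6,0) value=6
Op 6: merge R0<->R1 -> R0=(0,6,0) R1=(0,6,0)
Op 7: merge R1<->R0 -> R1=(0,6,0) R0=(0,6,0)
Op 8: merge R2<->R1 -> R2=(0,6,2) R1=(0,6,2)
Op 9: inc R0 by 1 -> R0=(1,6,0) value=7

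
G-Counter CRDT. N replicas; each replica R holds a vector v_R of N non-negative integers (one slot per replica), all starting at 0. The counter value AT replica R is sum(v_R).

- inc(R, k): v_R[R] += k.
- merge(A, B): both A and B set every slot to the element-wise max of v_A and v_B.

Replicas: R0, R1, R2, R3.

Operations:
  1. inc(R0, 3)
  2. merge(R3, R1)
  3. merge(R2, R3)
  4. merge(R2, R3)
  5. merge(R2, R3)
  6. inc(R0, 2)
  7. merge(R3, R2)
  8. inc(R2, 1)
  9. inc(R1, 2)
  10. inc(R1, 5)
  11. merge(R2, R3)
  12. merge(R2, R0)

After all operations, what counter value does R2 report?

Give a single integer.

Answer: 6

Derivation:
Op 1: inc R0 by 3 -> R0=(3,0,0,0) value=3
Op 2: merge R3<->R1 -> R3=(0,0,0,0) R1=(0,0,0,0)
Op 3: merge R2<->R3 -> R2=(0,0,0,0) R3=(0,0,0,0)
Op 4: merge R2<->R3 -> R2=(0,0,0,0) R3=(0,0,0,0)
Op 5: merge R2<->R3 -> R2=(0,0,0,0) R3=(0,0,0,0)
Op 6: inc R0 by 2 -> R0=(5,0,0,0) value=5
Op 7: merge R3<->R2 -> R3=(0,0,0,0) R2=(0,0,0,0)
Op 8: inc R2 by 1 -> R2=(0,0,1,0) value=1
Op 9: inc R1 by 2 -> R1=(0,2,0,0) value=2
Op 10: inc R1 by 5 -> R1=(0,7,0,0) value=7
Op 11: merge R2<->R3 -> R2=(0,0,1,0) R3=(0,0,1,0)
Op 12: merge R2<->R0 -> R2=(5,0,1,0) R0=(5,0,1,0)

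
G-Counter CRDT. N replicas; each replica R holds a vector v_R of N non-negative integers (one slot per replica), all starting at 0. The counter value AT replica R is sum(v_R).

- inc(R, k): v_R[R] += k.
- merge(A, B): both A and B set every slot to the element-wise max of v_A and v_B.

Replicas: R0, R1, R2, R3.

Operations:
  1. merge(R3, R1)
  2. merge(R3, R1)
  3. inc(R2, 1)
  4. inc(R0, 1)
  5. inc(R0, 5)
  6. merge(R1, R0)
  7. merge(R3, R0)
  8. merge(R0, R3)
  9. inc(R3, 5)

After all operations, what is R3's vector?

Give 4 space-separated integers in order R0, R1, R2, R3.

Op 1: merge R3<->R1 -> R3=(0,0,0,0) R1=(0,0,0,0)
Op 2: merge R3<->R1 -> R3=(0,0,0,0) R1=(0,0,0,0)
Op 3: inc R2 by 1 -> R2=(0,0,1,0) value=1
Op 4: inc R0 by 1 -> R0=(1,0,0,0) value=1
Op 5: inc R0 by 5 -> R0=(6,0,0,0) value=6
Op 6: merge R1<->R0 -> R1=(6,0,0,0) R0=(6,0,0,0)
Op 7: merge R3<->R0 -> R3=(6,0,0,0) R0=(6,0,0,0)
Op 8: merge R0<->R3 -> R0=(6,0,0,0) R3=(6,0,0,0)
Op 9: inc R3 by 5 -> R3=(6,0,0,5) value=11

Answer: 6 0 0 5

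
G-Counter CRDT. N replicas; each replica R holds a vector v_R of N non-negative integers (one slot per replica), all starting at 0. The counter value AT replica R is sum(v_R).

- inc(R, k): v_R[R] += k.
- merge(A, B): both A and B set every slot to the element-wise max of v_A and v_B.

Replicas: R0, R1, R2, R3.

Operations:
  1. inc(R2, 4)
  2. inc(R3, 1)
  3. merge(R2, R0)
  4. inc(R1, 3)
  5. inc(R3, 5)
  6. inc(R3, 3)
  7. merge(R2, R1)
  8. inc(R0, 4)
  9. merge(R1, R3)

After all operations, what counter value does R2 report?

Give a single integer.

Op 1: inc R2 by 4 -> R2=(0,0,4,0) value=4
Op 2: inc R3 by 1 -> R3=(0,0,0,1) value=1
Op 3: merge R2<->R0 -> R2=(0,0,4,0) R0=(0,0,4,0)
Op 4: inc R1 by 3 -> R1=(0,3,0,0) value=3
Op 5: inc R3 by 5 -> R3=(0,0,0,6) value=6
Op 6: inc R3 by 3 -> R3=(0,0,0,9) value=9
Op 7: merge R2<->R1 -> R2=(0,3,4,0) R1=(0,3,4,0)
Op 8: inc R0 by 4 -> R0=(4,0,4,0) value=8
Op 9: merge R1<->R3 -> R1=(0,3,4,9) R3=(0,3,4,9)

Answer: 7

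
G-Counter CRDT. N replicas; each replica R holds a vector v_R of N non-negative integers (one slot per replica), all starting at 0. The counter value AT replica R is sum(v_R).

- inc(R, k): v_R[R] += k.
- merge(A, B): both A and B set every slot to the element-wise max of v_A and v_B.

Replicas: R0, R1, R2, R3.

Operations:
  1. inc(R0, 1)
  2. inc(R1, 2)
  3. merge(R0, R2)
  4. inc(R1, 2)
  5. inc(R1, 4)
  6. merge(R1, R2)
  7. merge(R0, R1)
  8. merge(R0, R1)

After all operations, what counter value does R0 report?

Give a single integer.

Op 1: inc R0 by 1 -> R0=(1,0,0,0) value=1
Op 2: inc R1 by 2 -> R1=(0,2,0,0) value=2
Op 3: merge R0<->R2 -> R0=(1,0,0,0) R2=(1,0,0,0)
Op 4: inc R1 by 2 -> R1=(0,4,0,0) value=4
Op 5: inc R1 by 4 -> R1=(0,8,0,0) value=8
Op 6: merge R1<->R2 -> R1=(1,8,0,0) R2=(1,8,0,0)
Op 7: merge R0<->R1 -> R0=(1,8,0,0) R1=(1,8,0,0)
Op 8: merge R0<->R1 -> R0=(1,8,0,0) R1=(1,8,0,0)

Answer: 9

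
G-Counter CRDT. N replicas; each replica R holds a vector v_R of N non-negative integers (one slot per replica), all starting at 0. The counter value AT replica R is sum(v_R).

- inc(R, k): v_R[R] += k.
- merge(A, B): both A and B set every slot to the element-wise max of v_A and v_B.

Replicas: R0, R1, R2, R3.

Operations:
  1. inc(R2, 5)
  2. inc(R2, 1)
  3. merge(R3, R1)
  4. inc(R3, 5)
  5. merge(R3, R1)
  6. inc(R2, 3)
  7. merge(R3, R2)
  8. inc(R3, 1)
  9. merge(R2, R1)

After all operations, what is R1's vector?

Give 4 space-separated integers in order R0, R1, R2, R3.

Answer: 0 0 9 5

Derivation:
Op 1: inc R2 by 5 -> R2=(0,0,5,0) value=5
Op 2: inc R2 by 1 -> R2=(0,0,6,0) value=6
Op 3: merge R3<->R1 -> R3=(0,0,0,0) R1=(0,0,0,0)
Op 4: inc R3 by 5 -> R3=(0,0,0,5) value=5
Op 5: merge R3<->R1 -> R3=(0,0,0,5) R1=(0,0,0,5)
Op 6: inc R2 by 3 -> R2=(0,0,9,0) value=9
Op 7: merge R3<->R2 -> R3=(0,0,9,5) R2=(0,0,9,5)
Op 8: inc R3 by 1 -> R3=(0,0,9,6) value=15
Op 9: merge R2<->R1 -> R2=(0,0,9,5) R1=(0,0,9,5)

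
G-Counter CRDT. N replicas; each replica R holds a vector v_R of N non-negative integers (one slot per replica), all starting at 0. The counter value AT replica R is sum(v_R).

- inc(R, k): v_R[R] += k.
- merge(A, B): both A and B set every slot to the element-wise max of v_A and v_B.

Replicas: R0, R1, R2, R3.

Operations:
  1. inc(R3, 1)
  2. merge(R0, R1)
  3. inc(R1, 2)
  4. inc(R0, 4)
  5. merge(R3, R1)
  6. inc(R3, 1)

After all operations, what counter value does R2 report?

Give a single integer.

Op 1: inc R3 by 1 -> R3=(0,0,0,1) value=1
Op 2: merge R0<->R1 -> R0=(0,0,0,0) R1=(0,0,0,0)
Op 3: inc R1 by 2 -> R1=(0,2,0,0) value=2
Op 4: inc R0 by 4 -> R0=(4,0,0,0) value=4
Op 5: merge R3<->R1 -> R3=(0,2,0,1) R1=(0,2,0,1)
Op 6: inc R3 by 1 -> R3=(0,2,0,2) value=4

Answer: 0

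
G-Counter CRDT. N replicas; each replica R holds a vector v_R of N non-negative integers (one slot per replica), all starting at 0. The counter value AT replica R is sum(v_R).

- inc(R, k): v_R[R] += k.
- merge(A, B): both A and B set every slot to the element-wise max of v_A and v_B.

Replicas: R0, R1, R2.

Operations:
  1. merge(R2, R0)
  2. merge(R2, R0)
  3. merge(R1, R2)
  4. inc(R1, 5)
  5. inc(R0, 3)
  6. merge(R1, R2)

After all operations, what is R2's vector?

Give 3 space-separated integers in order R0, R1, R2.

Answer: 0 5 0

Derivation:
Op 1: merge R2<->R0 -> R2=(0,0,0) R0=(0,0,0)
Op 2: merge R2<->R0 -> R2=(0,0,0) R0=(0,0,0)
Op 3: merge R1<->R2 -> R1=(0,0,0) R2=(0,0,0)
Op 4: inc R1 by 5 -> R1=(0,5,0) value=5
Op 5: inc R0 by 3 -> R0=(3,0,0) value=3
Op 6: merge R1<->R2 -> R1=(0,5,0) R2=(0,5,0)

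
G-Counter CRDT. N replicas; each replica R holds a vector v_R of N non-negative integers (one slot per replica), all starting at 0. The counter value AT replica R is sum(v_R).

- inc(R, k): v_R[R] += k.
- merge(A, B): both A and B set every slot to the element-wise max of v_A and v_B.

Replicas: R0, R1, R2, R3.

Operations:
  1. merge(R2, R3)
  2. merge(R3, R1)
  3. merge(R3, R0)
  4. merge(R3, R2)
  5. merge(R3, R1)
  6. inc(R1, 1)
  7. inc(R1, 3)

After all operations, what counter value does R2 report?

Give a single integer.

Op 1: merge R2<->R3 -> R2=(0,0,0,0) R3=(0,0,0,0)
Op 2: merge R3<->R1 -> R3=(0,0,0,0) R1=(0,0,0,0)
Op 3: merge R3<->R0 -> R3=(0,0,0,0) R0=(0,0,0,0)
Op 4: merge R3<->R2 -> R3=(0,0,0,0) R2=(0,0,0,0)
Op 5: merge R3<->R1 -> R3=(0,0,0,0) R1=(0,0,0,0)
Op 6: inc R1 by 1 -> R1=(0,1,0,0) value=1
Op 7: inc R1 by 3 -> R1=(0,4,0,0) value=4

Answer: 0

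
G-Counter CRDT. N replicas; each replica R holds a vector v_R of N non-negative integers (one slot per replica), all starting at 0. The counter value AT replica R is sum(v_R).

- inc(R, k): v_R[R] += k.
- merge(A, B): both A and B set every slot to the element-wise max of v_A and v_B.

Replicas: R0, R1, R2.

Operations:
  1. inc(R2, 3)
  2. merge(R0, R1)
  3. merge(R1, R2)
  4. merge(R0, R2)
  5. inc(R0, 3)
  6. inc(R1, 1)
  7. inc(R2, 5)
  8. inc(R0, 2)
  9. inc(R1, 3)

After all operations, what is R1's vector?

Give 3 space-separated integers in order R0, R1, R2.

Answer: 0 4 3

Derivation:
Op 1: inc R2 by 3 -> R2=(0,0,3) value=3
Op 2: merge R0<->R1 -> R0=(0,0,0) R1=(0,0,0)
Op 3: merge R1<->R2 -> R1=(0,0,3) R2=(0,0,3)
Op 4: merge R0<->R2 -> R0=(0,0,3) R2=(0,0,3)
Op 5: inc R0 by 3 -> R0=(3,0,3) value=6
Op 6: inc R1 by 1 -> R1=(0,1,3) value=4
Op 7: inc R2 by 5 -> R2=(0,0,8) value=8
Op 8: inc R0 by 2 -> R0=(5,0,3) value=8
Op 9: inc R1 by 3 -> R1=(0,4,3) value=7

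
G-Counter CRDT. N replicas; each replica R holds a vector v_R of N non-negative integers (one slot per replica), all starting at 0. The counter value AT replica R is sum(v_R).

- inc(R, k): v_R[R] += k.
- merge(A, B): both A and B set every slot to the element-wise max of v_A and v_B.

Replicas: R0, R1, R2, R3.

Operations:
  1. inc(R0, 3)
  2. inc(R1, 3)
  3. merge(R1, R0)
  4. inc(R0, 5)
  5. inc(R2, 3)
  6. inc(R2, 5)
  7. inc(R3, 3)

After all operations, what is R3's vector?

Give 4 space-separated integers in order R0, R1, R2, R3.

Op 1: inc R0 by 3 -> R0=(3,0,0,0) value=3
Op 2: inc R1 by 3 -> R1=(0,3,0,0) value=3
Op 3: merge R1<->R0 -> R1=(3,3,0,0) R0=(3,3,0,0)
Op 4: inc R0 by 5 -> R0=(8,3,0,0) value=11
Op 5: inc R2 by 3 -> R2=(0,0,3,0) value=3
Op 6: inc R2 by 5 -> R2=(0,0,8,0) value=8
Op 7: inc R3 by 3 -> R3=(0,0,0,3) value=3

Answer: 0 0 0 3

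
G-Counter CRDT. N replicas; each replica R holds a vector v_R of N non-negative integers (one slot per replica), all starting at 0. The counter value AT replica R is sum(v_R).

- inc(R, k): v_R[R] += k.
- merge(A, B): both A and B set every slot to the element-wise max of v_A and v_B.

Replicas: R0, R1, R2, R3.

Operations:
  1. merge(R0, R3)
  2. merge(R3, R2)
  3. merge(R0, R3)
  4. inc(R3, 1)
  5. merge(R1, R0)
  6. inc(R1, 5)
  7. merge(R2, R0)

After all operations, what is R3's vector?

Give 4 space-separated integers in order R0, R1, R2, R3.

Op 1: merge R0<->R3 -> R0=(0,0,0,0) R3=(0,0,0,0)
Op 2: merge R3<->R2 -> R3=(0,0,0,0) R2=(0,0,0,0)
Op 3: merge R0<->R3 -> R0=(0,0,0,0) R3=(0,0,0,0)
Op 4: inc R3 by 1 -> R3=(0,0,0,1) value=1
Op 5: merge R1<->R0 -> R1=(0,0,0,0) R0=(0,0,0,0)
Op 6: inc R1 by 5 -> R1=(0,5,0,0) value=5
Op 7: merge R2<->R0 -> R2=(0,0,0,0) R0=(0,0,0,0)

Answer: 0 0 0 1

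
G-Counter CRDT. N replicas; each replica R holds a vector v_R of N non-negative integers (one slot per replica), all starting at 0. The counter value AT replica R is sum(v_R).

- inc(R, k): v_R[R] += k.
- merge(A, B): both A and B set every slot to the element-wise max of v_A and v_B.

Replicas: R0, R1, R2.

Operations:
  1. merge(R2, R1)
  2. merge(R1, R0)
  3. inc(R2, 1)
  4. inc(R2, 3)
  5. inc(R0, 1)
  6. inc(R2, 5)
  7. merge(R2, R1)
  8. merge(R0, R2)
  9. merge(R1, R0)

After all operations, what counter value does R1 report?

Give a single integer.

Answer: 10

Derivation:
Op 1: merge R2<->R1 -> R2=(0,0,0) R1=(0,0,0)
Op 2: merge R1<->R0 -> R1=(0,0,0) R0=(0,0,0)
Op 3: inc R2 by 1 -> R2=(0,0,1) value=1
Op 4: inc R2 by 3 -> R2=(0,0,4) value=4
Op 5: inc R0 by 1 -> R0=(1,0,0) value=1
Op 6: inc R2 by 5 -> R2=(0,0,9) value=9
Op 7: merge R2<->R1 -> R2=(0,0,9) R1=(0,0,9)
Op 8: merge R0<->R2 -> R0=(1,0,9) R2=(1,0,9)
Op 9: merge R1<->R0 -> R1=(1,0,9) R0=(1,0,9)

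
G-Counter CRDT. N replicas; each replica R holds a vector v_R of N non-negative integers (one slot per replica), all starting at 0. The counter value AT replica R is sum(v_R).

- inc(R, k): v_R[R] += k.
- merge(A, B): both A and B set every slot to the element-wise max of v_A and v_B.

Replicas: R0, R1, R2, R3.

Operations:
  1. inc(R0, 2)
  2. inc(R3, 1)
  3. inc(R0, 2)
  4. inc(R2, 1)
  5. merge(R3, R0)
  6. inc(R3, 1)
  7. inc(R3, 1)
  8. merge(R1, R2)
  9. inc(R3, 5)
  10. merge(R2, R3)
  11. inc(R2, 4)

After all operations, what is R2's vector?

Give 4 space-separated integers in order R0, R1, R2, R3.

Answer: 4 0 5 8

Derivation:
Op 1: inc R0 by 2 -> R0=(2,0,0,0) value=2
Op 2: inc R3 by 1 -> R3=(0,0,0,1) value=1
Op 3: inc R0 by 2 -> R0=(4,0,0,0) value=4
Op 4: inc R2 by 1 -> R2=(0,0,1,0) value=1
Op 5: merge R3<->R0 -> R3=(4,0,0,1) R0=(4,0,0,1)
Op 6: inc R3 by 1 -> R3=(4,0,0,2) value=6
Op 7: inc R3 by 1 -> R3=(4,0,0,3) value=7
Op 8: merge R1<->R2 -> R1=(0,0,1,0) R2=(0,0,1,0)
Op 9: inc R3 by 5 -> R3=(4,0,0,8) value=12
Op 10: merge R2<->R3 -> R2=(4,0,1,8) R3=(4,0,1,8)
Op 11: inc R2 by 4 -> R2=(4,0,5,8) value=17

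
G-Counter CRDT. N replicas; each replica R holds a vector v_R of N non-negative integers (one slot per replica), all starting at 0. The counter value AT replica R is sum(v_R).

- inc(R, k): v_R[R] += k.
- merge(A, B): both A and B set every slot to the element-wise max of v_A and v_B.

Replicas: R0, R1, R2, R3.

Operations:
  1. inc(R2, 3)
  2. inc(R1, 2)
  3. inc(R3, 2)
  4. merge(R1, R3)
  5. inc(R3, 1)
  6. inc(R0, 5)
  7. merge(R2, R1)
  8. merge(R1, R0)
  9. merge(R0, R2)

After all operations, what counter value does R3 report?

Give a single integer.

Op 1: inc R2 by 3 -> R2=(0,0,3,0) value=3
Op 2: inc R1 by 2 -> R1=(0,2,0,0) value=2
Op 3: inc R3 by 2 -> R3=(0,0,0,2) value=2
Op 4: merge R1<->R3 -> R1=(0,2,0,2) R3=(0,2,0,2)
Op 5: inc R3 by 1 -> R3=(0,2,0,3) value=5
Op 6: inc R0 by 5 -> R0=(5,0,0,0) value=5
Op 7: merge R2<->R1 -> R2=(0,2,3,2) R1=(0,2,3,2)
Op 8: merge R1<->R0 -> R1=(5,2,3,2) R0=(5,2,3,2)
Op 9: merge R0<->R2 -> R0=(5,2,3,2) R2=(5,2,3,2)

Answer: 5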